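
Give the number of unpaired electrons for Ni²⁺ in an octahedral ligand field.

Group 10 minus oxidation state +2 gives a d⁸ configuration for Ni²⁺.
For octahedral d⁸ the high- and low-spin configurations coincide.
Configuration: t₂g⁶ eg², giving 2 unpaired electrons.

2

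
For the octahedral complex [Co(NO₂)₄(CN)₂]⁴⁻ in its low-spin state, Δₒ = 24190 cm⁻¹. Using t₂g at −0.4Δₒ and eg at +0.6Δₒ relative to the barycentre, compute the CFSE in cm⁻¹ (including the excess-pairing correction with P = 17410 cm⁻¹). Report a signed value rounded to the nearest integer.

Ligand charges: 4×(-1) from NO₂⁻ and 2×(-1) from CN⁻ sum to -6; with overall charge -4, Co is +2.
Co²⁺: group 9, so d-count = 9 − 2 = 7.
Configuration: t₂g⁶ eg¹.
Orbital CFSE = 6(-0.4) + 1(0.6) = -1.8Δₒ = -1.8 × 24190 = -43542 cm⁻¹.
Relative to high-spin t₂g⁵ eg² (2 paired), the low-spin configuration has 1 additional pair, contributing +1 × 17410 = +17410 cm⁻¹.
Overall CFSE = -43542 + 17410 = -26132 cm⁻¹.

-26132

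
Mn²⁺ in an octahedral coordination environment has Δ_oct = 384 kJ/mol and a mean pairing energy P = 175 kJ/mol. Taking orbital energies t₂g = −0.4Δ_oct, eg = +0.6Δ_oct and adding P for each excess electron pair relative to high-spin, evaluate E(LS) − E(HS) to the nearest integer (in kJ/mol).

Mn is in group 7, so Mn²⁺ is d⁵ (7 − 2 = 5).
High-spin: t₂g³ eg², CFSE = 0.0Δ_oct = 0 kJ/mol.
Low-spin t₂g⁵ eg⁰ gives -2.0Δ_oct = -768 kJ/mol, but forming 2 extra pairs costs 2P = 350 kJ/mol, so E(LS) = -768 + 350 = -418 kJ/mol.
The difference is -418 − (0) = -418 kJ/mol, so low-spin lies lower.

-418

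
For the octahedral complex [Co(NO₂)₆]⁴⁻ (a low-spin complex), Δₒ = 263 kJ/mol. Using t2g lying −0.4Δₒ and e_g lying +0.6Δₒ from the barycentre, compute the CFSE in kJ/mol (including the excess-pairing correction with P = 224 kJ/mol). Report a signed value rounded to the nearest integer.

Each NO₂⁻ contributes -1; 6 × (-1) = -6. With overall charge -4, Co is in the +2 oxidation state.
Co²⁺: group 9, so d-count = 9 − 2 = 7.
Electron filling gives t2g^6 e_g^1.
CFSE(orbital) = 6×(-0.4Δₒ) + 1×(0.6Δₒ) = -1.8Δₒ; with Δₒ = 263 kJ/mol that is -473 kJ/mol.
High-spin d⁷ would be t2g^5 e_g^2 with 2 pairs; low-spin has 3, so 1 excess pair costs +1P = +224 kJ/mol.
Combining: -473 + 224 = -249 kJ/mol.

-249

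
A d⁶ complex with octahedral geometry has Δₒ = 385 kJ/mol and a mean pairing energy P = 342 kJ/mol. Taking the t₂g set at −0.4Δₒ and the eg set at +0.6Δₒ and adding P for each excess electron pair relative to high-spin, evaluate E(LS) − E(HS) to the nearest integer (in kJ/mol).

-86

High-spin: t₂g⁴ eg², CFSE = -0.4Δₒ = -154 kJ/mol.
For low-spin the configuration is t₂g⁶ eg⁰: orbital energy -2.4 × 385 = -924 kJ/mol, and 2 additional pairs relative to high-spin add 684 kJ/mol, giving -240 kJ/mol.
E(LS) − E(HS) = -240 − (-154) = -86 kJ/mol.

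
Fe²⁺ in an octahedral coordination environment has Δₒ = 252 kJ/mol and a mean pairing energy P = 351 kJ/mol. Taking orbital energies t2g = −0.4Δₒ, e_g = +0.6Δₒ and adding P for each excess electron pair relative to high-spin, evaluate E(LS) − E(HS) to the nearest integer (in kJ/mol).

Fe is in group 8, so Fe²⁺ is d⁶ (8 − 2 = 6).
High-spin: t2g^4 e_g^2, CFSE = -0.4Δₒ = -101 kJ/mol.
For low-spin the configuration is t2g^6 e_g^0: orbital energy -2.4 × 252 = -605 kJ/mol, and 2 additional pairs relative to high-spin add 702 kJ/mol, giving 97 kJ/mol.
E(LS) − E(HS) = 97 − (-101) = 198 kJ/mol.

198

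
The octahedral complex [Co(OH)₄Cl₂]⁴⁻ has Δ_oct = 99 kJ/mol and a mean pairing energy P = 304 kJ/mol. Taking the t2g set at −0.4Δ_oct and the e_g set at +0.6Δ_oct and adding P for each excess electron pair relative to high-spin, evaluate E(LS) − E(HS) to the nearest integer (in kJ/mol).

Ligand charges: 4×(-1) from OH⁻ and 2×(-1) from Cl⁻ sum to -6; with overall charge -4, Co is +2.
Group 9 minus oxidation state +2 gives a d⁷ configuration for Co²⁺.
High-spin: t2g^5 e_g^2, CFSE = -0.8Δ_oct = -79 kJ/mol.
For low-spin the configuration is t2g^6 e_g^1: orbital energy -1.8 × 99 = -178 kJ/mol, and 1 additional pair relative to high-spin adds 304 kJ/mol, giving 126 kJ/mol.
E(LS) − E(HS) = 126 − (-79) = 205 kJ/mol.

205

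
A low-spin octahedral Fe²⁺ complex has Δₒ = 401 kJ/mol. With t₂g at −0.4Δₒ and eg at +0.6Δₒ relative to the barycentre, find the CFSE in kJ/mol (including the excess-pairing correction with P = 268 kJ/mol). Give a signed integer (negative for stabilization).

Fe²⁺: group 8, so d-count = 8 − 2 = 6.
The d⁶ electrons fill as t₂g⁶ eg⁰.
Orbital CFSE = 6(-0.4) + 0(0.6) = -2.4Δₒ = -2.4 × 401 = -962 kJ/mol.
Relative to high-spin t₂g⁴ eg² (1 paired), the low-spin configuration has 2 additional pairs, contributing +2 × 268 = +536 kJ/mol.
Overall CFSE = -962 + 536 = -426 kJ/mol.

-426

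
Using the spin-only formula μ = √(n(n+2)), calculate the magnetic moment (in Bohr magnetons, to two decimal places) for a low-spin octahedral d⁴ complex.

Configuration: t₂g⁴ eg⁰ → 2 unpaired electrons.
μ(spin-only) = √[2(2+2)] = √8 ≈ 2.83 Bohr magnetons.

2.83 Bohr magnetons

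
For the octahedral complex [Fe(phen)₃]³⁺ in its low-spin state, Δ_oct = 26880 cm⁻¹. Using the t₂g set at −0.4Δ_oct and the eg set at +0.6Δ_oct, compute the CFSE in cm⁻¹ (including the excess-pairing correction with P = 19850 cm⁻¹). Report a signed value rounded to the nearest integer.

-14060

phen is neutral, so the +3 overall charge sits on Fe: oxidation state +3.
Fe³⁺: group 8, so d-count = 8 − 3 = 5.
Configuration: t₂g⁵ eg⁰.
CFSE(orbital) = 5×(-0.4Δ_oct) + 0×(0.6Δ_oct) = -2.0Δ_oct; with Δ_oct = 26880 cm⁻¹ that is -53760 cm⁻¹.
Pairing penalty: 2 pairs vs 0 in the high-spin reference → 2 extra × P = 39700 cm⁻¹.
Combining: -53760 + 39700 = -14060 cm⁻¹.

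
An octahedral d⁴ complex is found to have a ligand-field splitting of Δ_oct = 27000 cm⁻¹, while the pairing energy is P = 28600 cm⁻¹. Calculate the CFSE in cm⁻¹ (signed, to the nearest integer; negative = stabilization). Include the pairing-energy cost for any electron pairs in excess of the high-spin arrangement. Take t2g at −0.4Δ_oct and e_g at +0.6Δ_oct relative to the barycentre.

Here Δ_oct < P (27000 < 28600), so the high-spin state is favoured.
That gives t2g^3 e_g^1.
Orbital CFSE = -0.6Δ_oct = -0.6 × 27000 = -16200 cm⁻¹.
High-spin has no excess pairs, so no pairing correction applies.

-16200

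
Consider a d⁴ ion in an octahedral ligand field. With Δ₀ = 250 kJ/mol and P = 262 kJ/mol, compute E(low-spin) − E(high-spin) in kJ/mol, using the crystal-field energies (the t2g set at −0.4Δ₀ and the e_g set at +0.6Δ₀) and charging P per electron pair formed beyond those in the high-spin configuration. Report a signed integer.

High-spin d⁴ fills as t2g^3 e_g^1 with CFSE 3(−0.4) + 1(+0.6) = -0.6Δ₀ = -150 kJ/mol.
Low-spin: t2g^4 e_g^0, orbital CFSE = -1.6Δ₀ = -400 kJ/mol; plus 1 excess pair × P = +262 kJ/mol; total -138 kJ/mol.
The difference is -138 − (-150) = 12 kJ/mol, so high-spin lies lower.

12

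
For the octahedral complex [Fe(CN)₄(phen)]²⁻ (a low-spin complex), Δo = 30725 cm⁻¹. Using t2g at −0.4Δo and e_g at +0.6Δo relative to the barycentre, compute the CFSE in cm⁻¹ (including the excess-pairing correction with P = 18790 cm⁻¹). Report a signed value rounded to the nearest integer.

-36160

Ligand charges: 4×(-1) from CN⁻ and 1×(+0) from phen sum to -4; with overall charge -2, Fe is +2.
Fe is in group 8, so Fe²⁺ is d⁶ (8 − 2 = 6).
Electron filling gives t2g^6 e_g^0.
The orbital stabilization is -2.4Δo = -2.4 × 30725 = -73740 cm⁻¹.
Pairing penalty: 3 pairs vs 1 in the high-spin reference → 2 extra × P = 37580 cm⁻¹.
Net CFSE = -73740 + 37580 = -36160 cm⁻¹.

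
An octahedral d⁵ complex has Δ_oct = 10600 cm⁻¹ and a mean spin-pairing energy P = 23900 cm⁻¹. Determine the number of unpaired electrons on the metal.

Since Δ_oct = 10600 cm⁻¹ < P = 23900 cm⁻¹, the complex adopts the high-spin configuration.
That gives t2g^3 e_g^2.
Unpaired electrons: 5.

5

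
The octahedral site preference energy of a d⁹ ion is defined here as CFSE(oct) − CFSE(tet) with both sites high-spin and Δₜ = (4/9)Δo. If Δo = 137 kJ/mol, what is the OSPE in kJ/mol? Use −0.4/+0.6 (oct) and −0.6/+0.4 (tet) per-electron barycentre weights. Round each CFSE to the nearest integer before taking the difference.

-58

Octahedral high-spin t₂g⁶ eg³: CFSE = -0.6 × 137 = -82 kJ/mol.
In a tetrahedral site the filling is e⁴ t₂⁵: CFSE(tet) = -0.4Δₜ = -0.4 × (4/9)(137) = -24 kJ/mol.
OSPE = -82 − (-24) = -58 kJ/mol.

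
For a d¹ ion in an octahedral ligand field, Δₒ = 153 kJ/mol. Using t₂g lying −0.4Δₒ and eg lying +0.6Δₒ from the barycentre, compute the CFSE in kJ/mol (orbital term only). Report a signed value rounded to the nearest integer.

-61

For octahedral d¹ the high- and low-spin configurations coincide.
Electron filling gives t₂g¹ eg⁰.
Orbital CFSE = 1(-0.4) + 0(0.6) = -0.4Δₒ = -0.4 × 153 = -61 kJ/mol.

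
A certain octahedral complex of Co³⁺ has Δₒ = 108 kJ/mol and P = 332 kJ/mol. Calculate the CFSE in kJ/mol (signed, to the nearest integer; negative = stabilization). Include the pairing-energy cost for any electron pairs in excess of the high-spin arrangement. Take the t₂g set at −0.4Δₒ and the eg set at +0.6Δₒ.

Co is in group 9, so Co³⁺ is d⁶ (9 − 3 = 6).
Δₒ < P, so pairing is avoided: the ground state is high-spin.
That gives t₂g⁴ eg².
Orbital CFSE = -0.4Δₒ = -0.4 × 108 = -43 kJ/mol.
High-spin has no excess pairs, so no pairing correction applies.

-43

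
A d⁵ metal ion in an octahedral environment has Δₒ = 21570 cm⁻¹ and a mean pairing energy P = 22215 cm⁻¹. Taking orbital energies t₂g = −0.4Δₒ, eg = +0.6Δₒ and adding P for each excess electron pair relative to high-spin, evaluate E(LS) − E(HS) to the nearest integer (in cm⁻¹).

1290

High-spin: t₂g³ eg², CFSE = 0.0Δₒ = 0 cm⁻¹.
Low-spin: t₂g⁵ eg⁰, orbital CFSE = -2.0Δₒ = -43140 cm⁻¹; plus 2 excess pairs × P = +44430 cm⁻¹; total 1290 cm⁻¹.
E(LS) − E(HS) = 1290 − (0) = 1290 cm⁻¹.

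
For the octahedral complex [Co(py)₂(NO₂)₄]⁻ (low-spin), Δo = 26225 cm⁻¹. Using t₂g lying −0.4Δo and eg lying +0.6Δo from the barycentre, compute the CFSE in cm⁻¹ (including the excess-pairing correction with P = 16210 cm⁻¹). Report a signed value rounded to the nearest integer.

-30520

Ligand charges: 2×(+0) from py and 4×(-1) from NO₂⁻ sum to -4; with overall charge -1, Co is +3.
Co³⁺: group 9, so d-count = 9 − 3 = 6.
Configuration: t₂g⁶ eg⁰.
The orbital stabilization is -2.4Δo = -2.4 × 26225 = -62940 cm⁻¹.
High-spin d⁶ would be t₂g⁴ eg² with 1 pair; low-spin has 3, so 2 excess pairs cost +2P = +32420 cm⁻¹.
Overall CFSE = -62940 + 32420 = -30520 cm⁻¹.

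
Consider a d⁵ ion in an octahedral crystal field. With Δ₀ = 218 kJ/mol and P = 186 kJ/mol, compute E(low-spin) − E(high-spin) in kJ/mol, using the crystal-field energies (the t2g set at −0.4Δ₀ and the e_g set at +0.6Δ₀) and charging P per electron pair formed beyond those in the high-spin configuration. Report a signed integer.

In the high-spin limit (t2g^3 e_g^2) the orbital term is 0.0Δ₀ = 0 kJ/mol, with no excess pairing.
Low-spin: t2g^5 e_g^0, orbital CFSE = -2.0Δ₀ = -436 kJ/mol; plus 2 excess pairs × P = +372 kJ/mol; total -64 kJ/mol.
The difference is -64 − (0) = -64 kJ/mol, so low-spin lies lower.

-64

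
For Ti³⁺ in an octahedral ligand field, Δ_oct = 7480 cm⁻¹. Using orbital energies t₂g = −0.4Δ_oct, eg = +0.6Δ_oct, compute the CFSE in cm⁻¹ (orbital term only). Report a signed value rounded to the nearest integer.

Ti³⁺: group 4, so d-count = 4 − 3 = 1.
Configuration: t₂g¹ eg⁰.
Orbital CFSE = 1(-0.4) + 0(0.6) = -0.4Δ_oct = -0.4 × 7480 = -2992 cm⁻¹.

-2992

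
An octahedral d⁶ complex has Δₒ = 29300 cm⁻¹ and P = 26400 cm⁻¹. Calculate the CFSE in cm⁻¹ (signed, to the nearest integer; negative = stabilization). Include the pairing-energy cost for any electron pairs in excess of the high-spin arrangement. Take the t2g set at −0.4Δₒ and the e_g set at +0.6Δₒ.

-17520

With Δₒ > P the complex is low-spin.
That gives t2g^6 e_g^0.
Orbital CFSE = -2.4Δₒ = -2.4 × 29300 = -70320 cm⁻¹.
Excess pairs vs high-spin: 3 − 1 = 2; pairing cost = +52800 cm⁻¹.
Net CFSE = -70320 + 52800 = -17520 cm⁻¹.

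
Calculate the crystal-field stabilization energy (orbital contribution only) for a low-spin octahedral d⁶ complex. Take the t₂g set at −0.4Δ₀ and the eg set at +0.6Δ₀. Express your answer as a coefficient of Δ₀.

-2.4 Δ₀

Configuration: t₂g⁶ eg⁰.
CFSE = 6(-0.4Δ₀) + 0(0.6Δ₀) = -2.4Δ₀ + 0.0Δ₀ = -2.4Δ₀.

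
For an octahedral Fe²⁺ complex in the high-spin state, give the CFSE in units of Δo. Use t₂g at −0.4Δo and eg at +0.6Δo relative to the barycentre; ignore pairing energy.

Fe²⁺: group 8, so d-count = 8 − 2 = 6.
Configuration: t₂g⁴ eg².
CFSE = 4(-0.4Δo) + 2(0.6Δo) = -1.6Δo + 1.2Δo = -0.4Δo.

-0.4 Δo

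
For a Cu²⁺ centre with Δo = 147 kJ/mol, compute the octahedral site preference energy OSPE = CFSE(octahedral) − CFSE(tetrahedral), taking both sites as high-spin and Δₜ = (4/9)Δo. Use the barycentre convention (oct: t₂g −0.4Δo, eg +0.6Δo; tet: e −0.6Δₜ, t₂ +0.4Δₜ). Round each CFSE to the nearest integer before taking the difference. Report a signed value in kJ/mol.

-62

Cu sits in group 11; removing 2 electrons leaves Cu²⁺ with 11 − 2 = 9 d electrons.
Octahedral (high-spin): t₂g⁶ eg³, CFSE = 6(−0.4) + 3(+0.6) = -0.6Δo = -0.6 × 147 = -88 kJ/mol.
Tetrahedral: e⁴ t₂⁵, CFSE = 4(−0.6) + 5(+0.4) = -0.4Δₜ = -0.4 × (4/9) × 147 = -26 kJ/mol.
OSPE = CFSE(oct) − CFSE(tet) = -88 − (-26) = -62 kJ/mol.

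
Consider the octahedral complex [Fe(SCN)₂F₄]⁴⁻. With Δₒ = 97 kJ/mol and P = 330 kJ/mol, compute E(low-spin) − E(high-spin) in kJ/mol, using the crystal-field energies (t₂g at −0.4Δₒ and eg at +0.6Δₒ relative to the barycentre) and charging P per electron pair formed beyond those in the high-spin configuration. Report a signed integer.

466

Ligand charges: 2×(-1) from SCN⁻ and 4×(-1) from F⁻ sum to -6; with overall charge -4, Fe is +2.
Group 8 minus oxidation state +2 gives a d⁶ configuration for Fe²⁺.
High-spin: t₂g⁴ eg², CFSE = -0.4Δₒ = -39 kJ/mol.
Low-spin t₂g⁶ eg⁰ gives -2.4Δₒ = -233 kJ/mol, but forming 2 extra pairs costs 2P = 660 kJ/mol, so E(LS) = -233 + 660 = 427 kJ/mol.
E(LS) − E(HS) = 427 − (-39) = 466 kJ/mol.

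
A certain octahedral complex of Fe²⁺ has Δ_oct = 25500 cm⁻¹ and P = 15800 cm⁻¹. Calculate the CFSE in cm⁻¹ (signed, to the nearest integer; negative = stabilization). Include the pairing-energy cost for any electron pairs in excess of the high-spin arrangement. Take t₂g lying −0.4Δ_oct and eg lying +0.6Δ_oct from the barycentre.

Fe²⁺: group 8, so d-count = 8 − 2 = 6.
Here Δ_oct > P (25500 > 15800), so the low-spin state is favoured.
Configuration: t₂g⁶ eg⁰.
Orbital CFSE = -2.4Δ_oct = -2.4 × 25500 = -61200 cm⁻¹.
Excess pairs vs high-spin: 3 − 1 = 2; pairing cost = +31600 cm⁻¹.
Net CFSE = -61200 + 31600 = -29600 cm⁻¹.

-29600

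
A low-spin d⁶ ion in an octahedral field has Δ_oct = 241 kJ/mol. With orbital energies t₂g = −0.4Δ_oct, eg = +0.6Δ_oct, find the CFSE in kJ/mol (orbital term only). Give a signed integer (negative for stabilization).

-578

The d⁶ electrons fill as t₂g⁶ eg⁰.
Orbital CFSE = 6(-0.4) + 0(0.6) = -2.4Δ_oct = -2.4 × 241 = -578 kJ/mol.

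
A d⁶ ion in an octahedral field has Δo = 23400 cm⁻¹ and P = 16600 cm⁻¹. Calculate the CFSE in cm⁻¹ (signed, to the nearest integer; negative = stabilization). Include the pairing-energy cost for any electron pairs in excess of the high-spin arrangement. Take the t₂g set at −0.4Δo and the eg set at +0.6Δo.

Δo > P, so pairing is preferred: the ground state is low-spin.
That gives t₂g⁶ eg⁰.
Orbital CFSE = -2.4Δo = -2.4 × 23400 = -56160 cm⁻¹.
Excess pairs vs high-spin: 3 − 1 = 2; pairing cost = +33200 cm⁻¹.
Net CFSE = -56160 + 33200 = -22960 cm⁻¹.

-22960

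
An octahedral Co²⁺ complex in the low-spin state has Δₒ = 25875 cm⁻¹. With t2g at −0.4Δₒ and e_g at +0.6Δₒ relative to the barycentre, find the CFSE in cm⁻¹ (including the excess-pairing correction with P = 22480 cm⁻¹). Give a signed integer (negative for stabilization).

-24095

Co²⁺: group 9, so d-count = 9 − 2 = 7.
The d⁷ electrons fill as t2g^6 e_g^1.
Orbital CFSE = 6(-0.4) + 1(0.6) = -1.8Δₒ = -1.8 × 25875 = -46575 cm⁻¹.
Pairing penalty: 3 pairs vs 2 in the high-spin reference → 1 extra × P = 22480 cm⁻¹.
Net CFSE = -46575 + 22480 = -24095 cm⁻¹.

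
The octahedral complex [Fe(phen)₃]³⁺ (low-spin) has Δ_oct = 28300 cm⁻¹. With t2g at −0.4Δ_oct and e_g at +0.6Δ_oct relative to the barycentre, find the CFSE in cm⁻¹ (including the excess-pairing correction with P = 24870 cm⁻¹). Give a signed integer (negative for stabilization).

phen is neutral, so the +3 overall charge sits on Fe: oxidation state +3.
Fe³⁺: group 8, so d-count = 8 − 3 = 5.
Electron filling gives t2g^5 e_g^0.
The orbital stabilization is -2.0Δ_oct = -2.0 × 28300 = -56600 cm⁻¹.
Pairing penalty: 2 pairs vs 0 in the high-spin reference → 2 extra × P = 49740 cm⁻¹.
Net CFSE = -56600 + 49740 = -6860 cm⁻¹.

-6860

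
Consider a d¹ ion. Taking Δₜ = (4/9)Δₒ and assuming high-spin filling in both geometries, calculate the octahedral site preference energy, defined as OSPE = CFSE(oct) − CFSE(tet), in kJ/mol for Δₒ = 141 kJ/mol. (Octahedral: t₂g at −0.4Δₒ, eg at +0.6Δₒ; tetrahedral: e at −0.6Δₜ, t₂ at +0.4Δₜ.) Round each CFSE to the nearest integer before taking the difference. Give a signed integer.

Octahedral high-spin t2g^1 e_g^0: CFSE = -0.4 × 141 = -56 kJ/mol.
In a tetrahedral site the filling is e^1 t2^0: CFSE(tet) = -0.6Δₜ = -0.6 × (4/9)(141) = -38 kJ/mol.
Subtracting, OSPE = -56 − (-38) = -18 kJ/mol.

-18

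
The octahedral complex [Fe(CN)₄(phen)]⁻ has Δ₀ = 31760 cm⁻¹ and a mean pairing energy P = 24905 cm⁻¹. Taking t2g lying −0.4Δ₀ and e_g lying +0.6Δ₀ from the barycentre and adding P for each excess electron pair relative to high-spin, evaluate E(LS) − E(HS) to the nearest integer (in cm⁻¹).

Ligand charges: 4×(-1) from CN⁻ and 1×(+0) from phen sum to -4; with overall charge -1, Fe is +3.
Fe sits in group 8; removing 3 electrons leaves Fe³⁺ with 8 − 3 = 5 d electrons.
High-spin d⁵ fills as t2g^3 e_g^2 with CFSE 3(−0.4) + 2(+0.6) = 0.0Δ₀ = 0 cm⁻¹.
For low-spin the configuration is t2g^5 e_g^0: orbital energy -2.0 × 31760 = -63520 cm⁻¹, and 2 additional pairs relative to high-spin add 49810 cm⁻¹, giving -13710 cm⁻¹.
E(LS) − E(HS) = -13710 − (0) = -13710 cm⁻¹.

-13710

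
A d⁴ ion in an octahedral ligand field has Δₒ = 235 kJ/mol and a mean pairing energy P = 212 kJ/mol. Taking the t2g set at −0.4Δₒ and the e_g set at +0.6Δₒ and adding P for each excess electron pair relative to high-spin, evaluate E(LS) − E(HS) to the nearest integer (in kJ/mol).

High-spin d⁴ fills as t2g^3 e_g^1 with CFSE 3(−0.4) + 1(+0.6) = -0.6Δₒ = -141 kJ/mol.
For low-spin the configuration is t2g^4 e_g^0: orbital energy -1.6 × 235 = -376 kJ/mol, and 1 additional pair relative to high-spin adds 212 kJ/mol, giving -164 kJ/mol.
E(LS) − E(HS) = -164 − (-141) = -23 kJ/mol.

-23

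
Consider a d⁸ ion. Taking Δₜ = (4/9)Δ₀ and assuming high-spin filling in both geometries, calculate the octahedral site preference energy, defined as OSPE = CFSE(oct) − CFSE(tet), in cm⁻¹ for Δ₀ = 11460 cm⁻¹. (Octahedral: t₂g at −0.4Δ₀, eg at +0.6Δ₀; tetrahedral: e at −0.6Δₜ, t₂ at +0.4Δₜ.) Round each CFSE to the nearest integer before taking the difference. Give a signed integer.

-9677

In an octahedral site d⁸ (HS) is t2g^6 e_g^2, giving CFSE(oct) = -1.2Δ₀ = -13752 cm⁻¹.
In a tetrahedral site the filling is e^4 t2^4: CFSE(tet) = -0.8Δₜ = -0.8 × (4/9)(11460) = -4075 cm⁻¹.
OSPE = CFSE(oct) − CFSE(tet) = -13752 − (-4075) = -9677 cm⁻¹.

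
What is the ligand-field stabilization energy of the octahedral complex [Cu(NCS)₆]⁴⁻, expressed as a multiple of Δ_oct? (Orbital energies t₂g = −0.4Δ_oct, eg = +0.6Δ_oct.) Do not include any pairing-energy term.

Each NCS⁻ contributes -1; 6 × (-1) = -6. With overall charge -4, Cu is in the +2 oxidation state.
Cu sits in group 11; removing 2 electrons leaves Cu²⁺ with 11 − 2 = 9 d electrons.
Configuration: t₂g⁶ eg³.
CFSE = 6(-0.4Δ_oct) + 3(0.6Δ_oct) = -2.4Δ_oct + 1.8Δ_oct = -0.6Δ_oct.

-0.6 Δ_oct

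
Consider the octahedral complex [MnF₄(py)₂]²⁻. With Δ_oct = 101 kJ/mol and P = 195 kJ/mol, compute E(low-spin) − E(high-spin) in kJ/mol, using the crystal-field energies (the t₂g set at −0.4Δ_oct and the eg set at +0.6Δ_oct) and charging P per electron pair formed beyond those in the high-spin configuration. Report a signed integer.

Ligand charges: 4×(-1) from F⁻ and 2×(+0) from py sum to -4; with overall charge -2, Mn is +2.
Mn sits in group 7; removing 2 electrons leaves Mn²⁺ with 7 − 2 = 5 d electrons.
High-spin: t₂g³ eg², CFSE = 0.0Δ_oct = 0 kJ/mol.
Low-spin: t₂g⁵ eg⁰, orbital CFSE = -2.0Δ_oct = -202 kJ/mol; plus 2 excess pairs × P = +390 kJ/mol; total 188 kJ/mol.
The difference is 188 − (0) = 188 kJ/mol, so high-spin lies lower.

188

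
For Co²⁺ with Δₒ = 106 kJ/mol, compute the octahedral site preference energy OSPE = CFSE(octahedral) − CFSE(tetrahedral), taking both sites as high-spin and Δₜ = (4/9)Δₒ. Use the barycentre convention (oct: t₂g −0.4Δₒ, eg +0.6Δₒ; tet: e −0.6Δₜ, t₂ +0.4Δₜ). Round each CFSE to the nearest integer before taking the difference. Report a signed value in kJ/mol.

-28

Co sits in group 9; removing 2 electrons leaves Co²⁺ with 9 − 2 = 7 d electrons.
Octahedral high-spin t₂g⁵ eg²: CFSE = -0.8 × 106 = -85 kJ/mol.
Tetrahedral: e⁴ t₂³, CFSE = 4(−0.6) + 3(+0.4) = -1.2Δₜ = -1.2 × (4/9) × 106 = -57 kJ/mol.
OSPE = -85 − (-57) = -28 kJ/mol.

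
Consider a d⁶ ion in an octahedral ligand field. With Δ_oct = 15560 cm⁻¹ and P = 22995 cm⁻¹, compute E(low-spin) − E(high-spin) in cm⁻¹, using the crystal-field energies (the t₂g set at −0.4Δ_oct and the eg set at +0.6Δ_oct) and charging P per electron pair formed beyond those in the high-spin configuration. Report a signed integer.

14870

High-spin d⁶ fills as t₂g⁴ eg² with CFSE 4(−0.4) + 2(+0.6) = -0.4Δ_oct = -6224 cm⁻¹.
For low-spin the configuration is t₂g⁶ eg⁰: orbital energy -2.4 × 15560 = -37344 cm⁻¹, and 2 additional pairs relative to high-spin add 45990 cm⁻¹, giving 8646 cm⁻¹.
E(LS) − E(HS) = 8646 − (-6224) = 14870 cm⁻¹.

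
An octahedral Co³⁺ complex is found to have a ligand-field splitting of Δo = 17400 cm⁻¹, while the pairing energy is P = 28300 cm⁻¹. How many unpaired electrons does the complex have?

4

Co is in group 9, so Co³⁺ is d⁶ (9 − 3 = 6).
With Δo < P the complex is high-spin.
That gives t2g^4 e_g^2.
Unpaired electrons: 4.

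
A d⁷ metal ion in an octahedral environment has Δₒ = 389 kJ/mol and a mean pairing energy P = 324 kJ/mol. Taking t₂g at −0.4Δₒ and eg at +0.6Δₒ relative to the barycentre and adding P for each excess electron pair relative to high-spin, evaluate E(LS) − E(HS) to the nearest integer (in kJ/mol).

-65

High-spin: t₂g⁵ eg², CFSE = -0.8Δₒ = -311 kJ/mol.
Low-spin t₂g⁶ eg¹ gives -1.8Δₒ = -700 kJ/mol, but forming 1 extra pair costs 1P = 324 kJ/mol, so E(LS) = -700 + 324 = -376 kJ/mol.
Thus E(LS) − E(HS) = -65 kJ/mol.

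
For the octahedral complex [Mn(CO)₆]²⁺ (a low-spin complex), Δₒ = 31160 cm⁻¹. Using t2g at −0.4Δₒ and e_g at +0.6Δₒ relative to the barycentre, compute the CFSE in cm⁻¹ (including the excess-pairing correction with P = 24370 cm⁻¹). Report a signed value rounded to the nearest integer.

-13580

CO is neutral, so the +2 overall charge sits on Mn: oxidation state +2.
Group 7 minus oxidation state +2 gives a d⁵ configuration for Mn²⁺.
Configuration: t2g^5 e_g^0.
The orbital stabilization is -2.0Δₒ = -2.0 × 31160 = -62320 cm⁻¹.
High-spin d⁵ would be t2g^3 e_g^2 with 0 pairs; low-spin has 2, so 2 excess pairs cost +2P = +48740 cm⁻¹.
Overall CFSE = -62320 + 48740 = -13580 cm⁻¹.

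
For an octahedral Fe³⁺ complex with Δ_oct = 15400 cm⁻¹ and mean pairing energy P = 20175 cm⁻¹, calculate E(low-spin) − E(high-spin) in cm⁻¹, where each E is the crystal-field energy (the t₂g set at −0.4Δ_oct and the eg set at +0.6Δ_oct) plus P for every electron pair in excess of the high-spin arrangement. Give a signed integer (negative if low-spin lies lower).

9550

Group 8 minus oxidation state +3 gives a d⁵ configuration for Fe³⁺.
In the high-spin limit (t₂g³ eg²) the orbital term is 0.0Δ_oct = 0 cm⁻¹, with no excess pairing.
Low-spin t₂g⁵ eg⁰ gives -2.0Δ_oct = -30800 cm⁻¹, but forming 2 extra pairs costs 2P = 40350 cm⁻¹, so E(LS) = -30800 + 40350 = 9550 cm⁻¹.
The difference is 9550 − (0) = 9550 cm⁻¹, so high-spin lies lower.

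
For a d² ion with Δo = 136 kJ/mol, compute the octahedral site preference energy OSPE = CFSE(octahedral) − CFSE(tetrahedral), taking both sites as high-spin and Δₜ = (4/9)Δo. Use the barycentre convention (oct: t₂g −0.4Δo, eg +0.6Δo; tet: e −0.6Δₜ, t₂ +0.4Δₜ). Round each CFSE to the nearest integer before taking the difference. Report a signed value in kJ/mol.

In an octahedral site d² (HS) is t₂g² eg⁰, giving CFSE(oct) = -0.8Δo = -109 kJ/mol.
In a tetrahedral site the filling is e² t₂⁰: CFSE(tet) = -1.2Δₜ = -1.2 × (4/9)(136) = -73 kJ/mol.
OSPE = -109 − (-73) = -36 kJ/mol.

-36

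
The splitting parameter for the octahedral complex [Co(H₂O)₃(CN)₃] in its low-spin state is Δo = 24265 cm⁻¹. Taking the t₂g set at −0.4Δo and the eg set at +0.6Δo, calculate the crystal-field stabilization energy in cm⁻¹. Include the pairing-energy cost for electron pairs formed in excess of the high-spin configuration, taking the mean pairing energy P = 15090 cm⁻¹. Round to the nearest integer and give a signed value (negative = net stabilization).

-28056

Ligand charges: 3×(+0) from H₂O and 3×(-1) from CN⁻ sum to -3; with overall charge +0, Co is +3.
Co is in group 9, so Co³⁺ is d⁶ (9 − 3 = 6).
Configuration: t₂g⁶ eg⁰.
CFSE(orbital) = 6×(-0.4Δo) + 0×(0.6Δo) = -2.4Δo; with Δo = 24265 cm⁻¹ that is -58236 cm⁻¹.
Pairing penalty: 3 pairs vs 1 in the high-spin reference → 2 extra × P = 30180 cm⁻¹.
Net CFSE = -58236 + 30180 = -28056 cm⁻¹.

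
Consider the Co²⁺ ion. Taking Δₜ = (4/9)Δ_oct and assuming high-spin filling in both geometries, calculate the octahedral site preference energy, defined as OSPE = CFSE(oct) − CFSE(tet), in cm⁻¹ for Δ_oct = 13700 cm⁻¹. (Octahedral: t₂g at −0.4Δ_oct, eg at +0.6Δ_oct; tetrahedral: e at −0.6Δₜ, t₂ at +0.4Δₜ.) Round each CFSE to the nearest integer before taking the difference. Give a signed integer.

Co²⁺: group 9, so d-count = 9 − 2 = 7.
Octahedral (high-spin): t₂g⁵ eg², CFSE = 5(−0.4) + 2(+0.6) = -0.8Δ_oct = -0.8 × 13700 = -10960 cm⁻¹.
Tetrahedral: e⁴ t₂³, CFSE = 4(−0.6) + 3(+0.4) = -1.2Δₜ = -1.2 × (4/9) × 13700 = -7307 cm⁻¹.
Subtracting, OSPE = -10960 − (-7307) = -3653 cm⁻¹.

-3653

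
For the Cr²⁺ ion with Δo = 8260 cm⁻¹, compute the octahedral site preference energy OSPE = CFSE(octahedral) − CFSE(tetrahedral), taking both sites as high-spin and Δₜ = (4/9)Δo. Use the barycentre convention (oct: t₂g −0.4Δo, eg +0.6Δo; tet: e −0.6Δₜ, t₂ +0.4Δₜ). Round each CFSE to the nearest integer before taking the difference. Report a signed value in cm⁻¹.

Group 6 minus oxidation state +2 gives a d⁴ configuration for Cr²⁺.
In an octahedral site d⁴ (HS) is t2g^3 e_g^1, giving CFSE(oct) = -0.6Δo = -4956 cm⁻¹.
In a tetrahedral site the filling is e^2 t2^2: CFSE(tet) = -0.4Δₜ = -0.4 × (4/9)(8260) = -1468 cm⁻¹.
OSPE = CFSE(oct) − CFSE(tet) = -4956 − (-1468) = -3488 cm⁻¹.

-3488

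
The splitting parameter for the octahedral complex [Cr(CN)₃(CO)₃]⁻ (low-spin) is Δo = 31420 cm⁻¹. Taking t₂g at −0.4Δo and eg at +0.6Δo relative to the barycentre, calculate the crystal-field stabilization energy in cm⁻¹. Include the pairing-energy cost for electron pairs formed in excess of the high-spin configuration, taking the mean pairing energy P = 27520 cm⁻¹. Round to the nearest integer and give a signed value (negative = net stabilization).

Ligand charges: 3×(-1) from CN⁻ and 3×(+0) from CO sum to -3; with overall charge -1, Cr is +2.
Cr²⁺: group 6, so d-count = 6 − 2 = 4.
Configuration: t₂g⁴ eg⁰.
The orbital stabilization is -1.6Δo = -1.6 × 31420 = -50272 cm⁻¹.
High-spin d⁴ would be t₂g³ eg¹ with 0 pairs; low-spin has 1, so 1 excess pair costs +1P = +27520 cm⁻¹.
Overall CFSE = -50272 + 27520 = -22752 cm⁻¹.

-22752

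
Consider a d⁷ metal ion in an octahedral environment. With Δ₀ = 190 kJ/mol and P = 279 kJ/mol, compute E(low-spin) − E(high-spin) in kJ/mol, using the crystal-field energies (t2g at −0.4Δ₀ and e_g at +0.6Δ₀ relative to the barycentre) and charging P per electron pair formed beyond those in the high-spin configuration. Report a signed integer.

89

High-spin d⁷ fills as t2g^5 e_g^2 with CFSE 5(−0.4) + 2(+0.6) = -0.8Δ₀ = -152 kJ/mol.
Low-spin: t2g^6 e_g^1, orbital CFSE = -1.8Δ₀ = -342 kJ/mol; plus 1 excess pair × P = +279 kJ/mol; total -63 kJ/mol.
Thus E(LS) − E(HS) = 89 kJ/mol.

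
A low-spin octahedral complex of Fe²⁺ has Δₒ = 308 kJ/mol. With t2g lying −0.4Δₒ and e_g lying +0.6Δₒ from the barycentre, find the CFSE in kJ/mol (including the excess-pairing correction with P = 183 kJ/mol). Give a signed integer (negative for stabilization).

Fe sits in group 8; removing 2 electrons leaves Fe²⁺ with 8 − 2 = 6 d electrons.
Electron filling gives t2g^6 e_g^0.
The orbital stabilization is -2.4Δₒ = -2.4 × 308 = -739 kJ/mol.
High-spin d⁶ would be t2g^4 e_g^2 with 1 pair; low-spin has 3, so 2 excess pairs cost +2P = +366 kJ/mol.
Overall CFSE = -739 + 366 = -373 kJ/mol.

-373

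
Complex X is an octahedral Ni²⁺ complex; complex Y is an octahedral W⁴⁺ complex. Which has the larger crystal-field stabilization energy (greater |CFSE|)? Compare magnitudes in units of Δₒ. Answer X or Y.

X

X: Ni²⁺: group 10, so d-count = 10 − 2 = 8; t2g^6 e_g^2, CFSE = -1.2Δₒ.
Y: W⁴⁺: group 6, so d-count = 6 − 4 = 2; t₂g² eg⁰, CFSE = -0.8Δₒ.
So X has the larger |CFSE|.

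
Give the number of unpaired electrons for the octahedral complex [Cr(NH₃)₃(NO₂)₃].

Ligand charges: 3×(+0) from NH₃ and 3×(-1) from NO₂⁻ sum to -3; with overall charge +0, Cr is +3.
Cr sits in group 6; removing 3 electrons leaves Cr³⁺ with 6 − 3 = 3 d electrons.
Configuration: t2g^3 e_g^0, giving 3 unpaired electrons.

3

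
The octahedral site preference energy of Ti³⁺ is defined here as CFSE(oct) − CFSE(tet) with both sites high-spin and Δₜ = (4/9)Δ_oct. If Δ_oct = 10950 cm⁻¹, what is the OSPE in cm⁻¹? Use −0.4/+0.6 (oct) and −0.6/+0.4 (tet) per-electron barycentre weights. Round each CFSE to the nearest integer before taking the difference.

Ti sits in group 4; removing 3 electrons leaves Ti³⁺ with 4 − 3 = 1 d electrons.
In an octahedral site d¹ (HS) is t₂g¹ eg⁰, giving CFSE(oct) = -0.4Δ_oct = -4380 cm⁻¹.
Tetrahedral: e¹ t₂⁰, CFSE = 1(−0.6) + 0(+0.4) = -0.6Δₜ = -0.6 × (4/9) × 10950 = -2920 cm⁻¹.
OSPE = -4380 − (-2920) = -1460 cm⁻¹.

-1460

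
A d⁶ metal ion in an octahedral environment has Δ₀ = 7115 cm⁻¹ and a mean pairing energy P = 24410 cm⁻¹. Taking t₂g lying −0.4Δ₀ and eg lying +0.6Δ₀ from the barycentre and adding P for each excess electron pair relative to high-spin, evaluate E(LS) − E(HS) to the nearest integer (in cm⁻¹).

34590

In the high-spin limit (t₂g⁴ eg²) the orbital term is -0.4Δ₀ = -2846 cm⁻¹, with no excess pairing.
Low-spin t₂g⁶ eg⁰ gives -2.4Δ₀ = -17076 cm⁻¹, but forming 2 extra pairs costs 2P = 48820 cm⁻¹, so E(LS) = -17076 + 48820 = 31744 cm⁻¹.
Thus E(LS) − E(HS) = 34590 cm⁻¹.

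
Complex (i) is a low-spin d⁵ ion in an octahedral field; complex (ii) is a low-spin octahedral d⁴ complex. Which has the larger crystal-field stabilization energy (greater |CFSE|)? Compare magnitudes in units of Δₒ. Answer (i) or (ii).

(i)

(i): t2g^5 e_g^0, CFSE = -2.0Δₒ.
(ii): t₂g⁴ eg⁰, CFSE = -1.6Δₒ.
So (i) has the larger |CFSE|.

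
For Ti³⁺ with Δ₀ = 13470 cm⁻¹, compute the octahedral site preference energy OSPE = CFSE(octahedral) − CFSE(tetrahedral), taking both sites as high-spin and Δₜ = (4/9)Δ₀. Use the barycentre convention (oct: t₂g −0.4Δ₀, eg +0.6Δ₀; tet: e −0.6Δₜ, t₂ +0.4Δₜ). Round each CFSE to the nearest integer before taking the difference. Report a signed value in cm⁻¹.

Group 4 minus oxidation state +3 gives a d¹ configuration for Ti³⁺.
Octahedral high-spin t₂g¹ eg⁰: CFSE = -0.4 × 13470 = -5388 cm⁻¹.
In a tetrahedral site the filling is e¹ t₂⁰: CFSE(tet) = -0.6Δₜ = -0.6 × (4/9)(13470) = -3592 cm⁻¹.
OSPE = CFSE(oct) − CFSE(tet) = -5388 − (-3592) = -1796 cm⁻¹.

-1796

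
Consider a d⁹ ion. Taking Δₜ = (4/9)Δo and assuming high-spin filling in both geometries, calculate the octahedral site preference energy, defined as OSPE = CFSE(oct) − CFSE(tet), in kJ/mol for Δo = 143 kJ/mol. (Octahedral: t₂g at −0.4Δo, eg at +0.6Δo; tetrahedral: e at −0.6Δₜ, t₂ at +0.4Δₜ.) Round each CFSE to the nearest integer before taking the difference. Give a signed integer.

Octahedral high-spin t₂g⁶ eg³: CFSE = -0.6 × 143 = -86 kJ/mol.
Tetrahedral e⁴ t₂⁵ gives -0.4Δₜ = -0.4 × (4/9) × 143 = -25 kJ/mol.
OSPE = -86 − (-25) = -61 kJ/mol.

-61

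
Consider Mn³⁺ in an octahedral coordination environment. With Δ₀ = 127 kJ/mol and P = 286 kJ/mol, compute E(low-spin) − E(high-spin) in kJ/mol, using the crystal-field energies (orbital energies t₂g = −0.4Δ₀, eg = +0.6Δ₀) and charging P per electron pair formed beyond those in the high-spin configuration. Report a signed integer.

159

Mn is in group 7, so Mn³⁺ is d⁴ (7 − 3 = 4).
High-spin d⁴ fills as t₂g³ eg¹ with CFSE 3(−0.4) + 1(+0.6) = -0.6Δ₀ = -76 kJ/mol.
For low-spin the configuration is t₂g⁴ eg⁰: orbital energy -1.6 × 127 = -203 kJ/mol, and 1 additional pair relative to high-spin adds 286 kJ/mol, giving 83 kJ/mol.
The difference is 83 − (-76) = 159 kJ/mol, so high-spin lies lower.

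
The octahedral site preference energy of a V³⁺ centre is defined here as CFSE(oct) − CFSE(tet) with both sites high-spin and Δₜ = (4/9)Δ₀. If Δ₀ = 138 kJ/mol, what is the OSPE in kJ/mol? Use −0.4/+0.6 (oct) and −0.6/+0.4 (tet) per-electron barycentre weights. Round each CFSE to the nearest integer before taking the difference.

-36

Group 5 minus oxidation state +3 gives a d² configuration for V³⁺.
Octahedral high-spin t2g^2 e_g^0: CFSE = -0.8 × 138 = -110 kJ/mol.
Tetrahedral e^2 t2^0 gives -1.2Δₜ = -1.2 × (4/9) × 138 = -74 kJ/mol.
Subtracting, OSPE = -110 − (-74) = -36 kJ/mol.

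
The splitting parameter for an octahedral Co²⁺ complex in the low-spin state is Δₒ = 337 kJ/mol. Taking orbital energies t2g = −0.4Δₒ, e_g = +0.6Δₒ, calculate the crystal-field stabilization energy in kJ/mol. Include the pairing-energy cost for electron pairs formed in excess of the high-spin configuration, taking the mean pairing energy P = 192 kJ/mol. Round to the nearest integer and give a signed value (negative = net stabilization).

Group 9 minus oxidation state +2 gives a d⁷ configuration for Co²⁺.
Configuration: t2g^6 e_g^1.
CFSE(orbital) = 6×(-0.4Δₒ) + 1×(0.6Δₒ) = -1.8Δₒ; with Δₒ = 337 kJ/mol that is -607 kJ/mol.
Pairing penalty: 3 pairs vs 2 in the high-spin reference → 1 extra × P = 192 kJ/mol.
Net CFSE = -607 + 192 = -415 kJ/mol.

-415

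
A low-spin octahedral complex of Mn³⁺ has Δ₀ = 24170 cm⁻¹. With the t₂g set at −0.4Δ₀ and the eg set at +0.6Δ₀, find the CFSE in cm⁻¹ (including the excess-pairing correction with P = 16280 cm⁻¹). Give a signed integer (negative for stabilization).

-22392

Mn sits in group 7; removing 3 electrons leaves Mn³⁺ with 7 − 3 = 4 d electrons.
The d⁴ electrons fill as t₂g⁴ eg⁰.
The orbital stabilization is -1.6Δ₀ = -1.6 × 24170 = -38672 cm⁻¹.
Relative to high-spin t₂g³ eg¹ (0 paired), the low-spin configuration has 1 additional pair, contributing +1 × 16280 = +16280 cm⁻¹.
Net CFSE = -38672 + 16280 = -22392 cm⁻¹.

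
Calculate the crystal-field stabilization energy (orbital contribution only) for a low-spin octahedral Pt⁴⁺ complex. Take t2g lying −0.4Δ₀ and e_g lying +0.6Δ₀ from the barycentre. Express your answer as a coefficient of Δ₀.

-2.4 Δ₀

Pt⁴⁺: group 10, so d-count = 10 − 4 = 6.
Configuration: t2g^6 e_g^0.
CFSE = 6(-0.4Δ₀) + 0(0.6Δ₀) = -2.4Δ₀ + 0.0Δ₀ = -2.4Δ₀.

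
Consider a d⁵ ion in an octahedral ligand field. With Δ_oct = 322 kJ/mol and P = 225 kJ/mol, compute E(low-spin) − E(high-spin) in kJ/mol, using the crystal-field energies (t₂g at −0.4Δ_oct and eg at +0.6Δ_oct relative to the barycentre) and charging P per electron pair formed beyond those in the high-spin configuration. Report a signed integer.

-194

In the high-spin limit (t₂g³ eg²) the orbital term is 0.0Δ_oct = 0 kJ/mol, with no excess pairing.
Low-spin: t₂g⁵ eg⁰, orbital CFSE = -2.0Δ_oct = -644 kJ/mol; plus 2 excess pairs × P = +450 kJ/mol; total -194 kJ/mol.
The difference is -194 − (0) = -194 kJ/mol, so low-spin lies lower.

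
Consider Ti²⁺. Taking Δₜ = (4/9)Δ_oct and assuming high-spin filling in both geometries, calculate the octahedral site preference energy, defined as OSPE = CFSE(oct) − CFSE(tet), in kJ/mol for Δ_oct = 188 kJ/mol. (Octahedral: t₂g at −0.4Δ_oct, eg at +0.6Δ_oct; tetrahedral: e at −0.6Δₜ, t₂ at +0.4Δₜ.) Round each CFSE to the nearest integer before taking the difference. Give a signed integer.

Ti²⁺: group 4, so d-count = 4 − 2 = 2.
Octahedral high-spin t₂g² eg⁰: CFSE = -0.8 × 188 = -150 kJ/mol.
Tetrahedral: e² t₂⁰, CFSE = 2(−0.6) + 0(+0.4) = -1.2Δₜ = -1.2 × (4/9) × 188 = -100 kJ/mol.
OSPE = CFSE(oct) − CFSE(tet) = -150 − (-100) = -50 kJ/mol.

-50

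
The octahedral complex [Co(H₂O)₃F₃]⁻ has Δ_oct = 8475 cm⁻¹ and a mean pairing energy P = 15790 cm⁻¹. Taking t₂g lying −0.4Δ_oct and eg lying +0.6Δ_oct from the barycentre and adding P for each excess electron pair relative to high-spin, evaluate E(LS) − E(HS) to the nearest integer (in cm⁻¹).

7315

Ligand charges: 3×(+0) from H₂O and 3×(-1) from F⁻ sum to -3; with overall charge -1, Co is +2.
Co is in group 9, so Co²⁺ is d⁷ (9 − 2 = 7).
High-spin: t₂g⁵ eg², CFSE = -0.8Δ_oct = -6780 cm⁻¹.
Low-spin t₂g⁶ eg¹ gives -1.8Δ_oct = -15255 cm⁻¹, but forming 1 extra pair costs 1P = 15790 cm⁻¹, so E(LS) = -15255 + 15790 = 535 cm⁻¹.
E(LS) − E(HS) = 535 − (-6780) = 7315 cm⁻¹.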